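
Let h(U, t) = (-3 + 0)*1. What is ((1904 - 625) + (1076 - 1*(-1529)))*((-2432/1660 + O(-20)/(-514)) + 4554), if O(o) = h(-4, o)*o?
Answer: 1885830228976/106655 ≈ 1.7682e+7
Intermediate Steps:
h(U, t) = -3 (h(U, t) = -3*1 = -3)
O(o) = -3*o
((1904 - 625) + (1076 - 1*(-1529)))*((-2432/1660 + O(-20)/(-514)) + 4554) = ((1904 - 625) + (1076 - 1*(-1529)))*((-2432/1660 - 3*(-20)/(-514)) + 4554) = (1279 + (1076 + 1529))*((-2432*1/1660 + 60*(-1/514)) + 4554) = (1279 + 2605)*((-608/415 - 30/257) + 4554) = 3884*(-168706/106655 + 4554) = 3884*(485538164/106655) = 1885830228976/106655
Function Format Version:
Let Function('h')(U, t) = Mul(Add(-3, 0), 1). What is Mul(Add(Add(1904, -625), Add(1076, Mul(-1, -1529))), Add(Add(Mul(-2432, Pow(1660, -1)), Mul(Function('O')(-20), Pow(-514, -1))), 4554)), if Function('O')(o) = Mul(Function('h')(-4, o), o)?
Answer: Rational(1885830228976, 106655) ≈ 1.7682e+7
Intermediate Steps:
Function('h')(U, t) = -3 (Function('h')(U, t) = Mul(-3, 1) = -3)
Function('O')(o) = Mul(-3, o)
Mul(Add(Add(1904, -625), Add(1076, Mul(-1, -1529))), Add(Add(Mul(-2432, Pow(1660, -1)), Mul(Function('O')(-20), Pow(-514, -1))), 4554)) = Mul(Add(Add(1904, -625), Add(1076, Mul(-1, -1529))), Add(Add(Mul(-2432, Pow(1660, -1)), Mul(Mul(-3, -20), Pow(-514, -1))), 4554)) = Mul(Add(1279, Add(1076, 1529)), Add(Add(Mul(-2432, Rational(1, 1660)), Mul(60, Rational(-1, 514))), 4554)) = Mul(Add(1279, 2605), Add(Add(Rational(-608, 415), Rational(-30, 257)), 4554)) = Mul(3884, Add(Rational(-168706, 106655), 4554)) = Mul(3884, Rational(485538164, 106655)) = Rational(1885830228976, 106655)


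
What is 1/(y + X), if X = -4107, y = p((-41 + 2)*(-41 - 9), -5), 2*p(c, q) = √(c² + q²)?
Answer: -16428/63667271 - 10*√152101/63667271 ≈ -0.00031929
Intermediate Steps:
p(c, q) = √(c² + q²)/2
y = 5*√152101/2 (y = √(((-41 + 2)*(-41 - 9))² + (-5)²)/2 = √((-39*(-50))² + 25)/2 = √(1950² + 25)/2 = √(3802500 + 25)/2 = √3802525/2 = (5*√152101)/2 = 5*√152101/2 ≈ 975.00)
1/(y + X) = 1/(5*√152101/2 - 4107) = 1/(-4107 + 5*√152101/2)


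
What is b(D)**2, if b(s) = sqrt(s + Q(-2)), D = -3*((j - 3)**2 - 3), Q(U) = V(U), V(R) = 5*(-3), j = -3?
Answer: -114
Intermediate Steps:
V(R) = -15
Q(U) = -15
D = -99 (D = -3*((-3 - 3)**2 - 3) = -3*((-6)**2 - 3) = -3*(36 - 3) = -3*33 = -99)
b(s) = sqrt(-15 + s) (b(s) = sqrt(s - 15) = sqrt(-15 + s))
b(D)**2 = (sqrt(-15 - 99))**2 = (sqrt(-114))**2 = (I*sqrt(114))**2 = -114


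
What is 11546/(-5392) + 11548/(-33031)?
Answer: -221821371/89051576 ≈ -2.4909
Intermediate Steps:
11546/(-5392) + 11548/(-33031) = 11546*(-1/5392) + 11548*(-1/33031) = -5773/2696 - 11548/33031 = -221821371/89051576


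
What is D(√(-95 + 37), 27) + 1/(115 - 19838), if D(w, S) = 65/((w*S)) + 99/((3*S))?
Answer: 216944/177507 - 65*I*√58/1566 ≈ 1.2222 - 0.31611*I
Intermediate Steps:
D(w, S) = 33/S + 65/(S*w) (D(w, S) = 65/((S*w)) + 99*(1/(3*S)) = 65*(1/(S*w)) + 33/S = 65/(S*w) + 33/S = 33/S + 65/(S*w))
D(√(-95 + 37), 27) + 1/(115 - 19838) = (65 + 33*√(-95 + 37))/(27*(√(-95 + 37))) + 1/(115 - 19838) = (65 + 33*√(-58))/(27*(√(-58))) + 1/(-19723) = (65 + 33*(I*√58))/(27*((I*√58))) - 1/19723 = (-I*√58/58)*(65 + 33*I*√58)/27 - 1/19723 = -I*√58*(65 + 33*I*√58)/1566 - 1/19723 = -1/19723 - I*√58*(65 + 33*I*√58)/1566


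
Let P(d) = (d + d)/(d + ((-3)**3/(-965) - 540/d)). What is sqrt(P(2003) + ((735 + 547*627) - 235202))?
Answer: 3*sqrt(45166547120703678470987)/1935560833 ≈ 329.40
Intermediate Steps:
P(d) = 2*d/(27/965 + d - 540/d) (P(d) = (2*d)/(d + (-27*(-1/965) - 540/d)) = (2*d)/(d + (27/965 - 540/d)) = (2*d)/(27/965 + d - 540/d) = 2*d/(27/965 + d - 540/d))
sqrt(P(2003) + ((735 + 547*627) - 235202)) = sqrt(1930*2003**2/(-521100 + 27*2003 + 965*2003**2) + ((735 + 547*627) - 235202)) = sqrt(1930*4012009/(-521100 + 54081 + 965*4012009) + ((735 + 342969) - 235202)) = sqrt(1930*4012009/(-521100 + 54081 + 3871588685) + (343704 - 235202)) = sqrt(1930*4012009/3871121666 + 108502) = sqrt(1930*4012009*(1/3871121666) + 108502) = sqrt(3871588685/1935560833 + 108502) = sqrt(210016093090851/1935560833) = 3*sqrt(45166547120703678470987)/1935560833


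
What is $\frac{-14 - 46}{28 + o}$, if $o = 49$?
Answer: $- \frac{60}{77} \approx -0.77922$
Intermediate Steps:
$\frac{-14 - 46}{28 + o} = \frac{-14 - 46}{28 + 49} = \frac{1}{77} \left(-60\right) = - \frac{60}{77}$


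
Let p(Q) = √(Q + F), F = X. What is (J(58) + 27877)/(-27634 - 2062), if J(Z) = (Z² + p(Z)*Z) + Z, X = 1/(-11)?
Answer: -31299/29696 - 7*√143/5632 ≈ -1.0688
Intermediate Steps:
X = -1/11 (X = 1*(-1/11) = -1/11 ≈ -0.090909)
F = -1/11 ≈ -0.090909
p(Q) = √(-1/11 + Q) (p(Q) = √(Q - 1/11) = √(-1/11 + Q))
J(Z) = Z + Z² + Z*√(-11 + 121*Z)/11 (J(Z) = (Z² + (√(-11 + 121*Z)/11)*Z) + Z = (Z² + Z*√(-11 + 121*Z)/11) + Z = Z + Z² + Z*√(-11 + 121*Z)/11)
(J(58) + 27877)/(-27634 - 2062) = ((1/11)*58*(11 + √(-11 + 121*58) + 11*58) + 27877)/(-27634 - 2062) = ((1/11)*58*(11 + √(-11 + 7018) + 638) + 27877)/(-29696) = ((1/11)*58*(11 + √7007 + 638) + 27877)*(-1/29696) = ((1/11)*58*(11 + 7*√143 + 638) + 27877)*(-1/29696) = ((1/11)*58*(649 + 7*√143) + 27877)*(-1/29696) = ((3422 + 406*√143/11) + 27877)*(-1/29696) = (31299 + 406*√143/11)*(-1/29696) = -31299/29696 - 7*√143/5632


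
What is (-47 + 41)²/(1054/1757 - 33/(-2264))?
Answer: 143202528/2444237 ≈ 58.588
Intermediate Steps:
(-47 + 41)²/(1054/1757 - 33/(-2264)) = (-6)²/(1054*(1/1757) - 33*(-1/2264)) = 36/(1054/1757 + 33/2264) = 36/(2444237/3977848) = 36*(3977848/2444237) = 143202528/2444237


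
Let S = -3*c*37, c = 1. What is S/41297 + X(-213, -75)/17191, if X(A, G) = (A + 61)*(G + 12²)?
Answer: -435031137/709936727 ≈ -0.61277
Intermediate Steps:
S = -111 (S = -3*1*37 = -3*37 = -111)
X(A, G) = (61 + A)*(144 + G) (X(A, G) = (61 + A)*(G + 144) = (61 + A)*(144 + G))
S/41297 + X(-213, -75)/17191 = -111/41297 + (8784 + 61*(-75) + 144*(-213) - 213*(-75))/17191 = -111*1/41297 + (8784 - 4575 - 30672 + 15975)*(1/17191) = -111/41297 - 10488*1/17191 = -111/41297 - 10488/17191 = -435031137/709936727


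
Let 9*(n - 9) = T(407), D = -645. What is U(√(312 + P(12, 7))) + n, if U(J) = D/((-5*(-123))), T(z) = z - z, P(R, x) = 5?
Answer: 326/41 ≈ 7.9512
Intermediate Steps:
T(z) = 0
n = 9 (n = 9 + (⅑)*0 = 9 + 0 = 9)
U(J) = -43/41 (U(J) = -645/((-5*(-123))) = -645/615 = -645*1/615 = -43/41)
U(√(312 + P(12, 7))) + n = -43/41 + 9 = 326/41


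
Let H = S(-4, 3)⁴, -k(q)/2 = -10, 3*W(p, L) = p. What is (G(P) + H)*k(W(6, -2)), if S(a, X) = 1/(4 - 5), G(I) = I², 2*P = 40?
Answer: 8020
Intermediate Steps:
W(p, L) = p/3
k(q) = 20 (k(q) = -2*(-10) = 20)
P = 20 (P = (½)*40 = 20)
S(a, X) = -1 (S(a, X) = 1/(-1) = -1)
H = 1 (H = (-1)⁴ = 1)
(G(P) + H)*k(W(6, -2)) = (20² + 1)*20 = (400 + 1)*20 = 401*20 = 8020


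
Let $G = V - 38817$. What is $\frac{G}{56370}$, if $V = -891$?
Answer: $- \frac{6618}{9395} \approx -0.70442$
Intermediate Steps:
$G = -39708$ ($G = -891 - 38817 = -39708$)
$\frac{G}{56370} = - \frac{39708}{56370} = \left(-39708\right) \frac{1}{56370} = - \frac{6618}{9395}$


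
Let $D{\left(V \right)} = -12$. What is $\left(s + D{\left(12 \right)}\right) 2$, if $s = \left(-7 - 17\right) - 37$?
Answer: $-146$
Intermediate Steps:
$s = -61$ ($s = -24 - 37 = -61$)
$\left(s + D{\left(12 \right)}\right) 2 = \left(-61 - 12\right) 2 = \left(-73\right) 2 = -146$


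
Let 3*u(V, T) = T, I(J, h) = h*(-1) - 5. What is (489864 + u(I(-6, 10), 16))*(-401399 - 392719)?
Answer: -389014055248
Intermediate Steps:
I(J, h) = -5 - h (I(J, h) = -h - 5 = -5 - h)
u(V, T) = T/3
(489864 + u(I(-6, 10), 16))*(-401399 - 392719) = (489864 + (⅓)*16)*(-401399 - 392719) = (489864 + 16/3)*(-794118) = (1469608/3)*(-794118) = -389014055248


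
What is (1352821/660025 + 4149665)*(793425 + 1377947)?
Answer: 5947136016788199912/660025 ≈ 9.0105e+12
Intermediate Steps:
(1352821/660025 + 4149665)*(793425 + 1377947) = (1352821*(1/660025) + 4149665)*2171372 = (1352821/660025 + 4149665)*2171372 = (2738883994446/660025)*2171372 = 5947136016788199912/660025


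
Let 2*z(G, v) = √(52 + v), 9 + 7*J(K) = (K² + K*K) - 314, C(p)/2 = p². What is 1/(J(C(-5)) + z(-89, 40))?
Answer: 32739/21873202 - 49*√23/21873202 ≈ 0.0014860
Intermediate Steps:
C(p) = 2*p²
J(K) = -323/7 + 2*K²/7 (J(K) = -9/7 + ((K² + K*K) - 314)/7 = -9/7 + ((K² + K²) - 314)/7 = -9/7 + (2*K² - 314)/7 = -9/7 + (-314 + 2*K²)/7 = -9/7 + (-314/7 + 2*K²/7) = -323/7 + 2*K²/7)
z(G, v) = √(52 + v)/2
1/(J(C(-5)) + z(-89, 40)) = 1/((-323/7 + 2*(2*(-5)²)²/7) + √(52 + 40)/2) = 1/((-323/7 + 2*(2*25)²/7) + √92/2) = 1/((-323/7 + (2/7)*50²) + (2*√23)/2) = 1/((-323/7 + (2/7)*2500) + √23) = 1/((-323/7 + 5000/7) + √23) = 1/(4677/7 + √23)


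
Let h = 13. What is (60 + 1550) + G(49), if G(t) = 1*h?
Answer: 1623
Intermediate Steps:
G(t) = 13 (G(t) = 1*13 = 13)
(60 + 1550) + G(49) = (60 + 1550) + 13 = 1610 + 13 = 1623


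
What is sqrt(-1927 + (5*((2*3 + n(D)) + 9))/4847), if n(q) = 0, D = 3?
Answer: I*sqrt(45271435618)/4847 ≈ 43.897*I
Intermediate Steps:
sqrt(-1927 + (5*((2*3 + n(D)) + 9))/4847) = sqrt(-1927 + (5*((2*3 + 0) + 9))/4847) = sqrt(-1927 + (5*((6 + 0) + 9))*(1/4847)) = sqrt(-1927 + (5*(6 + 9))*(1/4847)) = sqrt(-1927 + (5*15)*(1/4847)) = sqrt(-1927 + 75*(1/4847)) = sqrt(-1927 + 75/4847) = sqrt(-9340094/4847) = I*sqrt(45271435618)/4847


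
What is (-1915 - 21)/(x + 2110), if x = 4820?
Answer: -88/315 ≈ -0.27937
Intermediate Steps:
(-1915 - 21)/(x + 2110) = (-1915 - 21)/(4820 + 2110) = -1936/6930 = -1936*1/6930 = -88/315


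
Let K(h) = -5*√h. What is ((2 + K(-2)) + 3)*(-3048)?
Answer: -15240 + 15240*I*√2 ≈ -15240.0 + 21553.0*I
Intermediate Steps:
((2 + K(-2)) + 3)*(-3048) = ((2 - 5*I*√2) + 3)*(-3048) = (5 - 5*I*√2)*(-3048) = -15240 + 15240*I*√2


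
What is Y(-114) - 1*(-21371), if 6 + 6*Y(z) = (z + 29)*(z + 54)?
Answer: 22220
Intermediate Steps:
Y(z) = -1 + (29 + z)*(54 + z)/6 (Y(z) = -1 + ((z + 29)*(z + 54))/6 = -1 + ((29 + z)*(54 + z))/6 = -1 + (29 + z)*(54 + z)/6)
Y(-114) - 1*(-21371) = (260 + (1/6)*(-114)**2 + (83/6)*(-114)) - 1*(-21371) = (260 + (1/6)*12996 - 1577) + 21371 = (260 + 2166 - 1577) + 21371 = 849 + 21371 = 22220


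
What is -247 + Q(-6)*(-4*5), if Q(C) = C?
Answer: -127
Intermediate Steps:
-247 + Q(-6)*(-4*5) = -247 - (-24)*5 = -247 - 6*(-20) = -247 + 120 = -127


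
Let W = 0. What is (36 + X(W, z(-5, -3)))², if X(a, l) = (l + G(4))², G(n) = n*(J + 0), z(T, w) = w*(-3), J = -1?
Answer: 3721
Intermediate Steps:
z(T, w) = -3*w
G(n) = -n (G(n) = n*(-1 + 0) = n*(-1) = -n)
X(a, l) = (-4 + l)² (X(a, l) = (l - 1*4)² = (l - 4)² = (-4 + l)²)
(36 + X(W, z(-5, -3)))² = (36 + (-4 - 3*(-3))²)² = (36 + (-4 + 9)²)² = (36 + 5²)² = (36 + 25)² = 61² = 3721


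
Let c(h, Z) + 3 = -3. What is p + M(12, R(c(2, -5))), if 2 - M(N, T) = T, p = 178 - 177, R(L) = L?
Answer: 9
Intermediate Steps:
c(h, Z) = -6 (c(h, Z) = -3 - 3 = -6)
p = 1
M(N, T) = 2 - T
p + M(12, R(c(2, -5))) = 1 + (2 - 1*(-6)) = 1 + (2 + 6) = 1 + 8 = 9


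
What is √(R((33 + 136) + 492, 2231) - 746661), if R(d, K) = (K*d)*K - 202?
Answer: 119*√232278 ≈ 57352.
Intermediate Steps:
R(d, K) = -202 + d*K² (R(d, K) = d*K² - 202 = -202 + d*K²)
√(R((33 + 136) + 492, 2231) - 746661) = √((-202 + ((33 + 136) + 492)*2231²) - 746661) = √((-202 + (169 + 492)*4977361) - 746661) = √((-202 + 661*4977361) - 746661) = √((-202 + 3290035621) - 746661) = √(3290035419 - 746661) = √3289288758 = 119*√232278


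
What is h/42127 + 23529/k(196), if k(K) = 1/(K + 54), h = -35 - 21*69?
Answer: 247801544266/42127 ≈ 5.8822e+6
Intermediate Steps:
h = -1484 (h = -35 - 1449 = -1484)
k(K) = 1/(54 + K)
h/42127 + 23529/k(196) = -1484/42127 + 23529/(1/(54 + 196)) = -1484*1/42127 + 23529/(1/250) = -1484/42127 + 23529/(1/250) = -1484/42127 + 23529*250 = -1484/42127 + 5882250 = 247801544266/42127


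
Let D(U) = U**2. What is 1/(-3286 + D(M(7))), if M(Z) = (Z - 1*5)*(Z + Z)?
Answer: -1/2502 ≈ -0.00039968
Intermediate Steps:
M(Z) = 2*Z*(-5 + Z) (M(Z) = (Z - 5)*(2*Z) = (-5 + Z)*(2*Z) = 2*Z*(-5 + Z))
1/(-3286 + D(M(7))) = 1/(-3286 + (2*7*(-5 + 7))**2) = 1/(-3286 + (2*7*2)**2) = 1/(-3286 + 28**2) = 1/(-3286 + 784) = 1/(-2502) = -1/2502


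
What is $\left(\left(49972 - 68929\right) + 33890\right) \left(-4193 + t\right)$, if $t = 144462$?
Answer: $2094636977$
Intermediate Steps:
$\left(\left(49972 - 68929\right) + 33890\right) \left(-4193 + t\right) = \left(\left(49972 - 68929\right) + 33890\right) \left(-4193 + 144462\right) = \left(\left(49972 - 68929\right) + 33890\right) 140269 = \left(-18957 + 33890\right) 140269 = 14933 \cdot 140269 = 2094636977$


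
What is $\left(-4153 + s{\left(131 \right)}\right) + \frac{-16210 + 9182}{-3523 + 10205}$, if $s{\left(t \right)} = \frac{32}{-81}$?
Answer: $- \frac{1124280559}{270621} \approx -4154.4$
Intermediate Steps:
$s{\left(t \right)} = - \frac{32}{81}$ ($s{\left(t \right)} = 32 \left(- \frac{1}{81}\right) = - \frac{32}{81}$)
$\left(-4153 + s{\left(131 \right)}\right) + \frac{-16210 + 9182}{-3523 + 10205} = \left(-4153 - \frac{32}{81}\right) + \frac{-16210 + 9182}{-3523 + 10205} = - \frac{336425}{81} - \frac{7028}{6682} = - \frac{336425}{81} - \frac{3514}{3341} = - \frac{1124280559}{270621}$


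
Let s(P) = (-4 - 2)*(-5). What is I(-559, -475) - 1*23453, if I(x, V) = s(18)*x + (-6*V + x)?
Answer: -37932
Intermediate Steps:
s(P) = 30 (s(P) = -6*(-5) = 30)
I(x, V) = -6*V + 31*x (I(x, V) = 30*x + (-6*V + x) = 30*x + (x - 6*V) = -6*V + 31*x)
I(-559, -475) - 1*23453 = (-6*(-475) + 31*(-559)) - 1*23453 = (2850 - 17329) - 23453 = -14479 - 23453 = -37932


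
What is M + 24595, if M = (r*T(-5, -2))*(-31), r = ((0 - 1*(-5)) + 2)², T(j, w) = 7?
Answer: 13962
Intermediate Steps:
r = 49 (r = ((0 + 5) + 2)² = (5 + 2)² = 7² = 49)
M = -10633 (M = (49*7)*(-31) = 343*(-31) = -10633)
M + 24595 = -10633 + 24595 = 13962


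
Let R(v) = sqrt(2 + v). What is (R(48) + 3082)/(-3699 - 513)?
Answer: -1541/2106 - 5*sqrt(2)/4212 ≈ -0.73340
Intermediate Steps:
(R(48) + 3082)/(-3699 - 513) = (sqrt(2 + 48) + 3082)/(-3699 - 513) = (sqrt(50) + 3082)/(-4212) = (5*sqrt(2) + 3082)*(-1/4212) = (3082 + 5*sqrt(2))*(-1/4212) = -1541/2106 - 5*sqrt(2)/4212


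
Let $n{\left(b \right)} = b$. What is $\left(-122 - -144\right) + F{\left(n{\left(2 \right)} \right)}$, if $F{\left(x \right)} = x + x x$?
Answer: $28$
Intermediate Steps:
$F{\left(x \right)} = x + x^{2}$
$\left(-122 - -144\right) + F{\left(n{\left(2 \right)} \right)} = \left(-122 - -144\right) + 2 \left(1 + 2\right) = \left(-122 + 144\right) + 2 \cdot 3 = 22 + 6 = 28$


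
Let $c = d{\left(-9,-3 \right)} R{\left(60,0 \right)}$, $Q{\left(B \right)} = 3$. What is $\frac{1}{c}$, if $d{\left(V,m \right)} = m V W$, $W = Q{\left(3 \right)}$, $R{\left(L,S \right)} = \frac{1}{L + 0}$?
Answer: $\frac{20}{27} \approx 0.74074$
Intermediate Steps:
$R{\left(L,S \right)} = \frac{1}{L}$
$W = 3$
$d{\left(V,m \right)} = 3 V m$ ($d{\left(V,m \right)} = m V 3 = V m 3 = 3 V m$)
$c = \frac{27}{20}$ ($c = \frac{3 \left(-9\right) \left(-3\right)}{60} = 81 \cdot \frac{1}{60} = \frac{27}{20} \approx 1.35$)
$\frac{1}{c} = \frac{1}{\frac{27}{20}} = \frac{20}{27}$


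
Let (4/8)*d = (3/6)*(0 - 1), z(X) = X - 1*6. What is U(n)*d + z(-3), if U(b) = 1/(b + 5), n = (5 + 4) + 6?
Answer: -181/20 ≈ -9.0500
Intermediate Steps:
z(X) = -6 + X (z(X) = X - 6 = -6 + X)
n = 15 (n = 9 + 6 = 15)
U(b) = 1/(5 + b)
d = -1 (d = 2*((3/6)*(0 - 1)) = 2*((3*(⅙))*(-1)) = 2*((½)*(-1)) = 2*(-½) = -1)
U(n)*d + z(-3) = -1/(5 + 15) + (-6 - 3) = -1/20 - 9 = -181/20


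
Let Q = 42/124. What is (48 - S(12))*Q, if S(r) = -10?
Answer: 609/31 ≈ 19.645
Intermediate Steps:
Q = 21/62 (Q = 42*(1/124) = 21/62 ≈ 0.33871)
(48 - S(12))*Q = (48 - 1*(-10))*(21/62) = (48 + 10)*(21/62) = 58*(21/62) = 609/31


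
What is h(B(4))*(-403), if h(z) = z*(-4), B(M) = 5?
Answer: 8060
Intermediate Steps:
h(z) = -4*z
h(B(4))*(-403) = -4*5*(-403) = -20*(-403) = 8060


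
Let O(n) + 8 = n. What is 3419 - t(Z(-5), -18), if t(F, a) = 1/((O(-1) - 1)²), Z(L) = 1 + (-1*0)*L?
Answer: 341899/100 ≈ 3419.0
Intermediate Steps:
O(n) = -8 + n
Z(L) = 1 (Z(L) = 1 + 0*L = 1 + 0 = 1)
t(F, a) = 1/100 (t(F, a) = 1/(((-8 - 1) - 1)²) = 1/((-9 - 1)²) = 1/((-10)²) = 1/100)
3419 - t(Z(-5), -18) = 3419 - 1*1/100 = 3419 - 1/100 = 341899/100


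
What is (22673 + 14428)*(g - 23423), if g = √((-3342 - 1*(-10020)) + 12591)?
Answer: -869016723 + 111303*√2141 ≈ -8.6387e+8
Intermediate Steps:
g = 3*√2141 (g = √((-3342 + 10020) + 12591) = √(6678 + 12591) = √19269 = 3*√2141 ≈ 138.81)
(22673 + 14428)*(g - 23423) = (22673 + 14428)*(3*√2141 - 23423) = 37101*(-23423 + 3*√2141) = -869016723 + 111303*√2141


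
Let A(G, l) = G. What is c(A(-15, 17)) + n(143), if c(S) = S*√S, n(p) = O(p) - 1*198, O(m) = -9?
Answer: -207 - 15*I*√15 ≈ -207.0 - 58.095*I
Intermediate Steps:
n(p) = -207 (n(p) = -9 - 1*198 = -9 - 198 = -207)
c(S) = S^(3/2)
c(A(-15, 17)) + n(143) = (-15)^(3/2) - 207 = -15*I*√15 - 207 = -207 - 15*I*√15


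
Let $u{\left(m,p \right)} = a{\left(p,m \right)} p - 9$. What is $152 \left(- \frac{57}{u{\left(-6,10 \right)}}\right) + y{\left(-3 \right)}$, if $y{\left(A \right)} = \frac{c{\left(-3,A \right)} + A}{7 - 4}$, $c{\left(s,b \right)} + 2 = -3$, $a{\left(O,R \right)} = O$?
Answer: $- \frac{26720}{273} \approx -97.875$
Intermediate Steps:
$c{\left(s,b \right)} = -5$ ($c{\left(s,b \right)} = -2 - 3 = -5$)
$u{\left(m,p \right)} = -9 + p^{2}$ ($u{\left(m,p \right)} = p p - 9 = p^{2} - 9 = -9 + p^{2}$)
$y{\left(A \right)} = - \frac{5}{3} + \frac{A}{3}$ ($y{\left(A \right)} = \frac{-5 + A}{7 - 4} = \frac{-5 + A}{3} = \left(-5 + A\right) \frac{1}{3} = - \frac{5}{3} + \frac{A}{3}$)
$152 \left(- \frac{57}{u{\left(-6,10 \right)}}\right) + y{\left(-3 \right)} = 152 \left(- \frac{57}{-9 + 10^{2}}\right) + \left(- \frac{5}{3} + \frac{1}{3} \left(-3\right)\right) = 152 \left(- \frac{57}{-9 + 100}\right) - \frac{8}{3} = 152 \left(- \frac{57}{91}\right) - \frac{8}{3} = - \frac{8664}{91} - \frac{8}{3} = - \frac{26720}{273}$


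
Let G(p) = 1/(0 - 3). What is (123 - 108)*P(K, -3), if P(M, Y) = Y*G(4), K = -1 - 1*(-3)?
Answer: 15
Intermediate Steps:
G(p) = -1/3 (G(p) = 1/(-3) = -1/3)
K = 2 (K = -1 + 3 = 2)
P(M, Y) = -Y/3 (P(M, Y) = Y*(-1/3) = -Y/3)
(123 - 108)*P(K, -3) = (123 - 108)*(-1/3*(-3)) = 15*1 = 15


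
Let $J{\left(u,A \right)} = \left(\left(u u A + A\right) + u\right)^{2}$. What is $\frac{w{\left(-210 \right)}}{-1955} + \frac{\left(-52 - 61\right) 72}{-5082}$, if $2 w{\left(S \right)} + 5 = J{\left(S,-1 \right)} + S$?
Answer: $- \frac{36153242057}{71995} \approx -5.0216 \cdot 10^{5}$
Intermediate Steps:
$J{\left(u,A \right)} = \left(A + u + A u^{2}\right)^{2}$ ($J{\left(u,A \right)} = \left(\left(u^{2} A + A\right) + u\right)^{2} = \left(\left(A u^{2} + A\right) + u\right)^{2} = \left(\left(A + A u^{2}\right) + u\right)^{2} = \left(A + u + A u^{2}\right)^{2}$)
$w{\left(S \right)} = - \frac{5}{2} + \frac{S}{2} + \frac{\left(-1 + S - S^{2}\right)^{2}}{2}$ ($w{\left(S \right)} = - \frac{5}{2} + \frac{\left(-1 + S - S^{2}\right)^{2} + S}{2} = - \frac{5}{2} + \frac{S + \left(-1 + S - S^{2}\right)^{2}}{2} = - \frac{5}{2} + \left(\frac{S}{2} + \frac{\left(-1 + S - S^{2}\right)^{2}}{2}\right) = - \frac{5}{2} + \frac{S}{2} + \frac{\left(-1 + S - S^{2}\right)^{2}}{2}$)
$\frac{w{\left(-210 \right)}}{-1955} + \frac{\left(-52 - 61\right) 72}{-5082} = \frac{- \frac{5}{2} + \frac{1}{2} \left(-210\right) + \frac{\left(1 + \left(-210\right)^{2} - -210\right)^{2}}{2}}{-1955} + \frac{\left(-52 - 61\right) 72}{-5082} = \left(- \frac{5}{2} - 105 + \frac{\left(1 + 44100 + 210\right)^{2}}{2}\right) \left(- \frac{1}{1955}\right) + \left(-113\right) 72 \left(- \frac{1}{5082}\right) = \left(- \frac{5}{2} - 105 + \frac{44311^{2}}{2}\right) \left(- \frac{1}{1955}\right) - - \frac{1356}{847} = \left(- \frac{5}{2} - 105 + \frac{1}{2} \cdot 1963464721\right) \left(- \frac{1}{1955}\right) + \frac{1356}{847} = \left(- \frac{5}{2} - 105 + \frac{1963464721}{2}\right) \left(- \frac{1}{1955}\right) + \frac{1356}{847} = 981732253 \left(- \frac{1}{1955}\right) + \frac{1356}{847} = - \frac{42684011}{85} + \frac{1356}{847} = - \frac{36153242057}{71995}$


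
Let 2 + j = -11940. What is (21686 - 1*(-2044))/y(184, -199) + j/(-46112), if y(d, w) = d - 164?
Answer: 27361915/23056 ≈ 1186.8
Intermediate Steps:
j = -11942 (j = -2 - 11940 = -11942)
y(d, w) = -164 + d
(21686 - 1*(-2044))/y(184, -199) + j/(-46112) = (21686 - 1*(-2044))/(-164 + 184) - 11942/(-46112) = (21686 + 2044)/20 - 11942*(-1/46112) = 23730*(1/20) + 5971/23056 = 2373/2 + 5971/23056 = 27361915/23056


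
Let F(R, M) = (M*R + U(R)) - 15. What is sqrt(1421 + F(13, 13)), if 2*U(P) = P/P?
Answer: sqrt(6302)/2 ≈ 39.693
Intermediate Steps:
U(P) = 1/2 (U(P) = (P/P)/2 = (1/2)*1 = 1/2)
F(R, M) = -29/2 + M*R (F(R, M) = (M*R + 1/2) - 15 = (1/2 + M*R) - 15 = -29/2 + M*R)
sqrt(1421 + F(13, 13)) = sqrt(1421 + (-29/2 + 13*13)) = sqrt(1421 + (-29/2 + 169)) = sqrt(1421 + 309/2) = sqrt(3151/2) = sqrt(6302)/2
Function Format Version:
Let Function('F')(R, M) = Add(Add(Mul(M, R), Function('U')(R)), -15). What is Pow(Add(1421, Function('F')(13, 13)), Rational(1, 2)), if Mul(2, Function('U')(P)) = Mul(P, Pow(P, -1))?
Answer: Mul(Rational(1, 2), Pow(6302, Rational(1, 2))) ≈ 39.693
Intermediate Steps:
Function('U')(P) = Rational(1, 2) (Function('U')(P) = Mul(Rational(1, 2), Mul(P, Pow(P, -1))) = Mul(Rational(1, 2), 1) = Rational(1, 2))
Function('F')(R, M) = Add(Rational(-29, 2), Mul(M, R)) (Function('F')(R, M) = Add(Add(Mul(M, R), Rational(1, 2)), -15) = Add(Add(Rational(1, 2), Mul(M, R)), -15) = Add(Rational(-29, 2), Mul(M, R)))
Pow(Add(1421, Function('F')(13, 13)), Rational(1, 2)) = Pow(Add(1421, Add(Rational(-29, 2), Mul(13, 13))), Rational(1, 2)) = Pow(Add(1421, Add(Rational(-29, 2), 169)), Rational(1, 2)) = Pow(Add(1421, Rational(309, 2)), Rational(1, 2)) = Pow(Rational(3151, 2), Rational(1, 2)) = Mul(Rational(1, 2), Pow(6302, Rational(1, 2)))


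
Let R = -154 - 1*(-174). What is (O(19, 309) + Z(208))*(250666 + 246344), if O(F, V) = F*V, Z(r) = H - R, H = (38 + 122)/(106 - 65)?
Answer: 119307747510/41 ≈ 2.9099e+9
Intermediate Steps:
H = 160/41 ≈ 3.9024
R = 20 (R = -154 + 174 = 20)
Z(r) = -660/41 (Z(r) = 160/41 - 1*20 = 160/41 - 20 = -660/41)
(O(19, 309) + Z(208))*(250666 + 246344) = (19*309 - 660/41)*(250666 + 246344) = (5871 - 660/41)*497010 = (240051/41)*497010 = 119307747510/41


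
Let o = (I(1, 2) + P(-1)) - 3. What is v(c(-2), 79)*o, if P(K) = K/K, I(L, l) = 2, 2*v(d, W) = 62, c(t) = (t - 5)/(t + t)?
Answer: 0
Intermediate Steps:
c(t) = (-5 + t)/(2*t) (c(t) = (-5 + t)/((2*t)) = (-5 + t)*(1/(2*t)) = (-5 + t)/(2*t))
v(d, W) = 31 (v(d, W) = (½)*62 = 31)
P(K) = 1
o = 0 (o = (2 + 1) - 3 = 3 - 3 = 0)
v(c(-2), 79)*o = 31*0 = 0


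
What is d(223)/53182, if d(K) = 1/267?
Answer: 1/14199594 ≈ 7.0425e-8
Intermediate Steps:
d(K) = 1/267
d(223)/53182 = (1/267)/53182 = (1/267)*(1/53182) = 1/14199594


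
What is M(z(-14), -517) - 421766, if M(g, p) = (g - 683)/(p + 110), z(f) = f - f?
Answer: -171658079/407 ≈ -4.2176e+5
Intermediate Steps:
z(f) = 0
M(g, p) = (-683 + g)/(110 + p)
M(z(-14), -517) - 421766 = (-683 + 0)/(110 - 517) - 421766 = -683/(-407) - 421766 = -1/407*(-683) - 421766 = 683/407 - 421766 = -171658079/407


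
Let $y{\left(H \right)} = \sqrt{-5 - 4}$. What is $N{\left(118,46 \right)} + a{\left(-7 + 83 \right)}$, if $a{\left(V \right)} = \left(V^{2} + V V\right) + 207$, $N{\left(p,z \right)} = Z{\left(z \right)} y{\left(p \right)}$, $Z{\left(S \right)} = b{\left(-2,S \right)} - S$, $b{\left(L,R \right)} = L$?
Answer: $11759 - 144 i \approx 11759.0 - 144.0 i$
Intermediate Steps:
$y{\left(H \right)} = 3 i$ ($y{\left(H \right)} = \sqrt{-9} = 3 i$)
$Z{\left(S \right)} = -2 - S$
$N{\left(p,z \right)} = 3 i \left(-2 - z\right)$ ($N{\left(p,z \right)} = \left(-2 - z\right) 3 i = 3 i \left(-2 - z\right)$)
$a{\left(V \right)} = 207 + 2 V^{2}$ ($a{\left(V \right)} = \left(V^{2} + V^{2}\right) + 207 = 2 V^{2} + 207 = 207 + 2 V^{2}$)
$N{\left(118,46 \right)} + a{\left(-7 + 83 \right)} = 3 i \left(-2 - 46\right) + \left(207 + 2 \left(-7 + 83\right)^{2}\right) = 3 i \left(-2 - 46\right) + \left(207 + 2 \cdot 76^{2}\right) = 3 i \left(-48\right) + \left(207 + 2 \cdot 5776\right) = - 144 i + \left(207 + 11552\right) = - 144 i + 11759 = 11759 - 144 i$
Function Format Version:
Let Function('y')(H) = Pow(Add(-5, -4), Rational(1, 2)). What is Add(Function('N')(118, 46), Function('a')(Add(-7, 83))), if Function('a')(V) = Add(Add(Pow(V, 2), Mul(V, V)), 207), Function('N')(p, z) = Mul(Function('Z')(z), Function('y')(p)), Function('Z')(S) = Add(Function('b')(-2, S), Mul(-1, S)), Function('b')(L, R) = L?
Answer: Add(11759, Mul(-144, I)) ≈ Add(11759., Mul(-144.00, I))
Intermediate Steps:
Function('y')(H) = Mul(3, I) (Function('y')(H) = Pow(-9, Rational(1, 2)) = Mul(3, I))
Function('Z')(S) = Add(-2, Mul(-1, S))
Function('N')(p, z) = Mul(3, I, Add(-2, Mul(-1, z))) (Function('N')(p, z) = Mul(Add(-2, Mul(-1, z)), Mul(3, I)) = Mul(3, I, Add(-2, Mul(-1, z))))
Function('a')(V) = Add(207, Mul(2, Pow(V, 2))) (Function('a')(V) = Add(Add(Pow(V, 2), Pow(V, 2)), 207) = Add(Mul(2, Pow(V, 2)), 207) = Add(207, Mul(2, Pow(V, 2))))
Add(Function('N')(118, 46), Function('a')(Add(-7, 83))) = Add(Mul(3, I, Add(-2, Mul(-1, 46))), Add(207, Mul(2, Pow(Add(-7, 83), 2)))) = Add(Mul(3, I, Add(-2, -46)), Add(207, Mul(2, Pow(76, 2)))) = Add(Mul(3, I, -48), Add(207, Mul(2, 5776))) = Add(Mul(-144, I), Add(207, 11552)) = Add(Mul(-144, I), 11759) = Add(11759, Mul(-144, I))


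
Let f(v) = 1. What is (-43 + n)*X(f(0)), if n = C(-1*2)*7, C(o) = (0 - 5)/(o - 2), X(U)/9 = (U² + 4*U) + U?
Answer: -3699/2 ≈ -1849.5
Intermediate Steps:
X(U) = 9*U² + 45*U (X(U) = 9*((U² + 4*U) + U) = 9*(U² + 5*U) = 9*U² + 45*U)
C(o) = -5/(-2 + o)
n = 35/4 (n = -5/(-2 - 1*2)*7 = -5/(-2 - 2)*7 = -5/(-4)*7 = -5*(-¼)*7 = (5/4)*7 = 35/4 ≈ 8.7500)
(-43 + n)*X(f(0)) = (-43 + 35/4)*(9*1*(5 + 1)) = -1233*6/4 = -137/4*54 = -3699/2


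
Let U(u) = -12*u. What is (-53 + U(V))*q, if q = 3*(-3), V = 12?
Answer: 1773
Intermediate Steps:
q = -9
(-53 + U(V))*q = (-53 - 12*12)*(-9) = (-53 - 144)*(-9) = -197*(-9) = 1773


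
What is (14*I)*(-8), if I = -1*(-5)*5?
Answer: -2800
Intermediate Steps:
I = 25 (I = 5*5 = 25)
(14*I)*(-8) = (14*25)*(-8) = 350*(-8) = -2800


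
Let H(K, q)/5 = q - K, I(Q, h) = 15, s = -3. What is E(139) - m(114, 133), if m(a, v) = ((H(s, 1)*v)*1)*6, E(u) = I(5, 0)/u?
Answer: -2218425/139 ≈ -15960.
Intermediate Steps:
H(K, q) = -5*K + 5*q (H(K, q) = 5*(q - K) = -5*K + 5*q)
E(u) = 15/u
m(a, v) = 120*v (m(a, v) = (((-5*(-3) + 5*1)*v)*1)*6 = (((15 + 5)*v)*1)*6 = ((20*v)*1)*6 = (20*v)*6 = 120*v)
E(139) - m(114, 133) = 15/139 - 120*133 = 15*(1/139) - 1*15960 = 15/139 - 15960 = -2218425/139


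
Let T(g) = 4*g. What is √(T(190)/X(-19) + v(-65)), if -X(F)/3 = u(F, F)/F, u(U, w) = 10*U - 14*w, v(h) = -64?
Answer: I*√6/3 ≈ 0.8165*I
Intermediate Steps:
u(U, w) = -14*w + 10*U
X(F) = 12 (X(F) = -3*(-14*F + 10*F)/F = -3*(-4*F)/F = -3*(-4) = 12)
√(T(190)/X(-19) + v(-65)) = √((4*190)/12 - 64) = √(760*(1/12) - 64) = √(190/3 - 64) = √(-⅔) = I*√6/3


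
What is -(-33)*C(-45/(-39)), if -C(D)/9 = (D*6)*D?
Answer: -400950/169 ≈ -2372.5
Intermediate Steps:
C(D) = -54*D**2 (C(D) = -9*D*6*D = -9*6*D*D = -54*D**2)
-(-33)*C(-45/(-39)) = -(-33)*(-54*(-45/(-39))**2) = -(-33)*(-54*(-45*(-1/39))**2) = -(-33)*(-54*(15/13)**2) = -(-33)*(-54*225/169) = -(-33)*(-12150)/169 = -1*400950/169 = -400950/169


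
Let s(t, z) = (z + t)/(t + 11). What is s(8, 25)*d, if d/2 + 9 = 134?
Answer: 8250/19 ≈ 434.21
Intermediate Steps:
d = 250 (d = -18 + 2*134 = -18 + 268 = 250)
s(t, z) = (t + z)/(11 + t)
s(8, 25)*d = ((8 + 25)/(11 + 8))*250 = (33/19)*250 = 8250/19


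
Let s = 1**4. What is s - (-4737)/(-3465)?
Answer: -424/1155 ≈ -0.36710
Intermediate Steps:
s = 1
s - (-4737)/(-3465) = 1 - (-4737)/(-3465) = 1 - (-4737)*(-1)/3465 = 1 - 1*1579/1155 = 1 - 1579/1155 = -424/1155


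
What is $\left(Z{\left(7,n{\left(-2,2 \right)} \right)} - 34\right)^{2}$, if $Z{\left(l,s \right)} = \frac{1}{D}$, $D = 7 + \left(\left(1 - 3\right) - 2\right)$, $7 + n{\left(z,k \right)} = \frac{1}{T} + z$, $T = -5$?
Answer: $\frac{10201}{9} \approx 1133.4$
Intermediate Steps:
$n{\left(z,k \right)} = - \frac{36}{5} + z$ ($n{\left(z,k \right)} = -7 + \left(\frac{1}{-5} + z\right) = -7 + \left(- \frac{1}{5} + z\right) = - \frac{36}{5} + z$)
$D = 3$ ($D = 7 - 4 = 3$)
$Z{\left(l,s \right)} = \frac{1}{3}$
$\left(Z{\left(7,n{\left(-2,2 \right)} \right)} - 34\right)^{2} = \left(\frac{1}{3} - 34\right)^{2} = \left(- \frac{101}{3}\right)^{2} = \frac{10201}{9}$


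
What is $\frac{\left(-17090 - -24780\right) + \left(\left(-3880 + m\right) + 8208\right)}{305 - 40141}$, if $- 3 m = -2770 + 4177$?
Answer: $- \frac{11549}{39836} \approx -0.28991$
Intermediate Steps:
$m = -469$ ($m = - \frac{-2770 + 4177}{3} = \left(- \frac{1}{3}\right) 1407 = -469$)
$\frac{\left(-17090 - -24780\right) + \left(\left(-3880 + m\right) + 8208\right)}{305 - 40141} = \frac{\left(-17090 - -24780\right) + \left(\left(-3880 - 469\right) + 8208\right)}{305 - 40141} = \frac{\left(-17090 + 24780\right) + \left(-4349 + 8208\right)}{-39836} = \left(7690 + 3859\right) \left(- \frac{1}{39836}\right) = 11549 \left(- \frac{1}{39836}\right) = - \frac{11549}{39836}$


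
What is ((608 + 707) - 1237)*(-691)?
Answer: -53898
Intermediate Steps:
((608 + 707) - 1237)*(-691) = (1315 - 1237)*(-691) = 78*(-691) = -53898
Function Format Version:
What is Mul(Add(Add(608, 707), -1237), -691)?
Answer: -53898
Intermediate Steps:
Mul(Add(Add(608, 707), -1237), -691) = Mul(Add(1315, -1237), -691) = Mul(78, -691) = -53898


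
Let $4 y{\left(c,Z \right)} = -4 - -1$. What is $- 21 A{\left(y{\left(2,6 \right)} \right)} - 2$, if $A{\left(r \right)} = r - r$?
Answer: $-2$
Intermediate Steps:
$y{\left(c,Z \right)} = - \frac{3}{4}$ ($y{\left(c,Z \right)} = \frac{-4 - -1}{4} = \frac{-4 + 1}{4} = \frac{1}{4} \left(-3\right) = - \frac{3}{4}$)
$A{\left(r \right)} = 0$
$- 21 A{\left(y{\left(2,6 \right)} \right)} - 2 = \left(-21\right) 0 - 2 = 0 - 2 = -2$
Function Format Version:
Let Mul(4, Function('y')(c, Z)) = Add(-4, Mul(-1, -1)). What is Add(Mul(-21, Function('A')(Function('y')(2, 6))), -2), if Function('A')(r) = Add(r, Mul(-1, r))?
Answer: -2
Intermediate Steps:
Function('y')(c, Z) = Rational(-3, 4) (Function('y')(c, Z) = Mul(Rational(1, 4), Add(-4, Mul(-1, -1))) = Mul(Rational(1, 4), Add(-4, 1)) = Mul(Rational(1, 4), -3) = Rational(-3, 4))
Function('A')(r) = 0
Add(Mul(-21, Function('A')(Function('y')(2, 6))), -2) = Add(Mul(-21, 0), -2) = Add(0, -2) = -2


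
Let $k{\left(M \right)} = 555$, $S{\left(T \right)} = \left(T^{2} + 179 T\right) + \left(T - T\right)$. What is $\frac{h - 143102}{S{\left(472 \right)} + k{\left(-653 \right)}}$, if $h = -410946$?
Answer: $- \frac{554048}{307827} \approx -1.7999$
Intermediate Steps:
$S{\left(T \right)} = T^{2} + 179 T$ ($S{\left(T \right)} = \left(T^{2} + 179 T\right) + 0 = T^{2} + 179 T$)
$\frac{h - 143102}{S{\left(472 \right)} + k{\left(-653 \right)}} = \frac{-410946 - 143102}{472 \left(179 + 472\right) + 555} = - \frac{554048}{472 \cdot 651 + 555} = - \frac{554048}{307272 + 555} = - \frac{554048}{307827}$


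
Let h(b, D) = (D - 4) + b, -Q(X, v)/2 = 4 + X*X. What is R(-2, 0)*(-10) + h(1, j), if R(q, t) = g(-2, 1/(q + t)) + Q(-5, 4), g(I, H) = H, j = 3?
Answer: 585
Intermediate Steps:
Q(X, v) = -8 - 2*X² (Q(X, v) = -2*(4 + X*X) = -2*(4 + X²) = -8 - 2*X²)
h(b, D) = -4 + D + b (h(b, D) = (-4 + D) + b = -4 + D + b)
R(q, t) = -58 + 1/(q + t) (R(q, t) = 1/(q + t) + (-8 - 2*(-5)²) = 1/(q + t) + (-8 - 2*25) = 1/(q + t) + (-8 - 50) = 1/(q + t) - 58 = -58 + 1/(q + t))
R(-2, 0)*(-10) + h(1, j) = (-58 + 1/(-2 + 0))*(-10) + (-4 + 3 + 1) = (-58 + 1/(-2))*(-10) + 0 = (-58 - ½)*(-10) + 0 = -117/2*(-10) + 0 = 585 + 0 = 585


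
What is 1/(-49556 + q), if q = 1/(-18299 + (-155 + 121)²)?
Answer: -17143/849538509 ≈ -2.0179e-5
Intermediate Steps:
q = -1/17143 (q = 1/(-18299 + (-34)²) = 1/(-18299 + 1156) = 1/(-17143) = -1/17143 ≈ -5.8333e-5)
1/(-49556 + q) = 1/(-49556 - 1/17143) = 1/(-849538509/17143) = -17143/849538509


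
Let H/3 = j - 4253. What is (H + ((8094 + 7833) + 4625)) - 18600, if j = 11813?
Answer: 24632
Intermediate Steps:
H = 22680 (H = 3*(11813 - 4253) = 3*7560 = 22680)
(H + ((8094 + 7833) + 4625)) - 18600 = (22680 + ((8094 + 7833) + 4625)) - 18600 = (22680 + (15927 + 4625)) - 18600 = (22680 + 20552) - 18600 = 43232 - 18600 = 24632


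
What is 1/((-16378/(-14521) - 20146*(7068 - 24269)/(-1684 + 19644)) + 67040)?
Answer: 130398580/11258058715273 ≈ 1.1583e-5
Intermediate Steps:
1/((-16378/(-14521) - 20146*(7068 - 24269)/(-1684 + 19644)) + 67040) = 1/((-16378*(-1/14521) - 20146/(17960/(-17201))) + 67040) = 1/((16378/14521 - 20146/(17960*(-1/17201))) + 67040) = 1/((16378/14521 - 20146/(-17960/17201)) + 67040) = 1/((16378/14521 - 20146*(-17201/17960)) + 67040) = 1/((16378/14521 + 173265673/8980) + 67040) = 1/(2516137912073/130398580 + 67040) = 1/(11258058715273/130398580) = 130398580/11258058715273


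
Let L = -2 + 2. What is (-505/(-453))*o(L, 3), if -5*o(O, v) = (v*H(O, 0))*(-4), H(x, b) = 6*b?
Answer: 0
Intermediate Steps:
L = 0
o(O, v) = 0 (o(O, v) = -v*(6*0)*(-4)/5 = -v*0*(-4)/5 = -0*(-4) = -1/5*0 = 0)
(-505/(-453))*o(L, 3) = -505/(-453)*0 = -505*(-1/453)*0 = (505/453)*0 = 0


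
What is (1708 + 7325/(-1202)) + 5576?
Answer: 8748043/1202 ≈ 7277.9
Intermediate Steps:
(1708 + 7325/(-1202)) + 5576 = (1708 + 7325*(-1/1202)) + 5576 = (1708 - 7325/1202) + 5576 = 2045691/1202 + 5576 = 8748043/1202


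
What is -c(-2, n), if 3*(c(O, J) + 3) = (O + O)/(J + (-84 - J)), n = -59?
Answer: 188/63 ≈ 2.9841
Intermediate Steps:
c(O, J) = -3 - O/126 (c(O, J) = -3 + ((O + O)/(J + (-84 - J)))/3 = -3 + ((2*O)/(-84))/3 = -3 + ((2*O)*(-1/84))/3 = -3 + (-O/42)/3 = -3 - O/126)
-c(-2, n) = -(-3 - 1/126*(-2)) = -(-3 + 1/63) = -1*(-188/63) = 188/63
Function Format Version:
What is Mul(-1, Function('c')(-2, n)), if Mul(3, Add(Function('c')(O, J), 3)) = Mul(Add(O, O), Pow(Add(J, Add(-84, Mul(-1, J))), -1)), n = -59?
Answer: Rational(188, 63) ≈ 2.9841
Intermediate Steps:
Function('c')(O, J) = Add(-3, Mul(Rational(-1, 126), O)) (Function('c')(O, J) = Add(-3, Mul(Rational(1, 3), Mul(Add(O, O), Pow(Add(J, Add(-84, Mul(-1, J))), -1)))) = Add(-3, Mul(Rational(1, 3), Mul(Mul(2, O), Pow(-84, -1)))) = Add(-3, Mul(Rational(1, 3), Mul(Mul(2, O), Rational(-1, 84)))) = Add(-3, Mul(Rational(1, 3), Mul(Rational(-1, 42), O))) = Add(-3, Mul(Rational(-1, 126), O)))
Mul(-1, Function('c')(-2, n)) = Mul(-1, Add(-3, Mul(Rational(-1, 126), -2))) = Mul(-1, Add(-3, Rational(1, 63))) = Mul(-1, Rational(-188, 63)) = Rational(188, 63)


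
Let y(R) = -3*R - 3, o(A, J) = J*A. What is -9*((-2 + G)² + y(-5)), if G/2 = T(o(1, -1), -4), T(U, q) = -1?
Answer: -252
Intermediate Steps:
o(A, J) = A*J
G = -2 (G = 2*(-1) = -2)
y(R) = -3 - 3*R
-9*((-2 + G)² + y(-5)) = -9*((-2 - 2)² + (-3 - 3*(-5))) = -9*((-4)² + (-3 + 15)) = -9*(16 + 12) = -9*28 = -252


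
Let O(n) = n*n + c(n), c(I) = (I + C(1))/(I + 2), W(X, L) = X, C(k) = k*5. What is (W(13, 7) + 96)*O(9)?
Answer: 98645/11 ≈ 8967.7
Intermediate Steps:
C(k) = 5*k
c(I) = (5 + I)/(2 + I) (c(I) = (I + 5*1)/(I + 2) = (I + 5)/(2 + I) = (5 + I)/(2 + I))
O(n) = n² + (5 + n)/(2 + n) (O(n) = n*n + (5 + n)/(2 + n) = n² + (5 + n)/(2 + n))
(W(13, 7) + 96)*O(9) = (13 + 96)*((5 + 9 + 9²*(2 + 9))/(2 + 9)) = 109*((5 + 9 + 81*11)/11) = 109*((5 + 9 + 891)/11) = 109*((1/11)*905) = 109*(905/11) = 98645/11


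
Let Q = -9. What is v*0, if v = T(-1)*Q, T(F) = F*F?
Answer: 0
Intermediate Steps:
T(F) = F**2
v = -9 (v = (-1)**2*(-9) = 1*(-9) = -9)
v*0 = -9*0 = 0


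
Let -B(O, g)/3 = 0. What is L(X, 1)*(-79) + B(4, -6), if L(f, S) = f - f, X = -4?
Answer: 0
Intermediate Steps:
B(O, g) = 0 (B(O, g) = -3*0 = 0)
L(f, S) = 0
L(X, 1)*(-79) + B(4, -6) = 0*(-79) + 0 = 0 + 0 = 0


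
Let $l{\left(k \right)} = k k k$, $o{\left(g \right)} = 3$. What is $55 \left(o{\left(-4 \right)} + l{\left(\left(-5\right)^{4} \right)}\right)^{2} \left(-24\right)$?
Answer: $-78678133037109386880$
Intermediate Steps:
$l{\left(k \right)} = k^{3}$ ($l{\left(k \right)} = k^{2} k = k^{3}$)
$55 \left(o{\left(-4 \right)} + l{\left(\left(-5\right)^{4} \right)}\right)^{2} \left(-24\right) = 55 \left(3 + \left(\left(-5\right)^{4}\right)^{3}\right)^{2} \left(-24\right) = 55 \left(3 + 625^{3}\right)^{2} \left(-24\right) = 55 \left(3 + 244140625\right)^{2} \left(-24\right) = 55 \cdot 244140628^{2} \left(-24\right) = 55 \cdot 59604646240234384 \left(-24\right) = 3278255543212891120 \left(-24\right) = -78678133037109386880$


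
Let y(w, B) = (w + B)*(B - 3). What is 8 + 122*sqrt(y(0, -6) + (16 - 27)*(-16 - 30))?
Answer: 8 + 488*sqrt(35) ≈ 2895.0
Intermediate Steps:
y(w, B) = (-3 + B)*(B + w) (y(w, B) = (B + w)*(-3 + B) = (-3 + B)*(B + w))
8 + 122*sqrt(y(0, -6) + (16 - 27)*(-16 - 30)) = 8 + 122*sqrt(((-6)**2 - 3*(-6) - 3*0 - 6*0) + (16 - 27)*(-16 - 30)) = 8 + 122*sqrt((36 + 18 + 0 + 0) - 11*(-46)) = 8 + 122*sqrt(54 + 506) = 8 + 122*sqrt(560) = 8 + 122*(4*sqrt(35)) = 8 + 488*sqrt(35)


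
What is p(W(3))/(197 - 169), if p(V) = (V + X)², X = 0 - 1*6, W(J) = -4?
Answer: 25/7 ≈ 3.5714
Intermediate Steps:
X = -6 (X = 0 - 6 = -6)
p(V) = (-6 + V)² (p(V) = (V - 6)² = (-6 + V)²)
p(W(3))/(197 - 169) = (-6 - 4)²/(197 - 169) = (-10)²/28 = (1/28)*100 = 25/7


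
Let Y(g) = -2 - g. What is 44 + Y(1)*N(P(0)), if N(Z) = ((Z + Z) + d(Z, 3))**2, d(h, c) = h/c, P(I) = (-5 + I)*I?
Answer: 44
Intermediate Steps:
P(I) = I*(-5 + I)
N(Z) = 49*Z**2/9 (N(Z) = ((Z + Z) + Z/3)**2 = (2*Z + Z*(1/3))**2 = (2*Z + Z/3)**2 = (7*Z/3)**2 = 49*Z**2/9)
44 + Y(1)*N(P(0)) = 44 + (-2 - 1*1)*(49*(0*(-5 + 0))**2/9) = 44 + (-2 - 1)*(49*(0*(-5))**2/9) = 44 - 49*0**2/3 = 44 - 49*0/3 = 44 - 3*0 = 44 + 0 = 44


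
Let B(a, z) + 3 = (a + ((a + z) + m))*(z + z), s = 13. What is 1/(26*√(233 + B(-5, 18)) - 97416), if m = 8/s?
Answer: -12177/1186188989 - √91286/4744755956 ≈ -1.0329e-5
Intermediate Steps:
m = 8/13 ≈ 0.61539
B(a, z) = -3 + 2*z*(8/13 + z + 2*a) (B(a, z) = -3 + (a + ((a + z) + 8/13))*(z + z) = -3 + (a + (8/13 + a + z))*(2*z) = -3 + (8/13 + z + 2*a)*(2*z) = -3 + 2*z*(8/13 + z + 2*a))
1/(26*√(233 + B(-5, 18)) - 97416) = 1/(26*√(233 + (-3 + 2*18² + (16/13)*18 + 4*(-5)*18)) - 97416) = 1/(26*√(233 + (-3 + 2*324 + 288/13 - 360)) - 97416) = 1/(26*√(233 + (-3 + 648 + 288/13 - 360)) - 97416) = 1/(26*√(233 + 3993/13) - 97416) = 1/(26*√(7022/13) - 97416) = 1/(26*(√91286/13) - 97416) = 1/(2*√91286 - 97416) = 1/(-97416 + 2*√91286)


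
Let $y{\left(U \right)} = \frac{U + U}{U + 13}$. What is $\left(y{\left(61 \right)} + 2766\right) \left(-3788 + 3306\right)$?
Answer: $- \frac{49358246}{37} \approx -1.334 \cdot 10^{6}$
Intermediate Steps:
$y{\left(U \right)} = \frac{2 U}{13 + U}$
$\left(y{\left(61 \right)} + 2766\right) \left(-3788 + 3306\right) = \left(2 \cdot 61 \frac{1}{13 + 61} + 2766\right) \left(-3788 + 3306\right) = \left(2 \cdot 61 \cdot \frac{1}{74} + 2766\right) \left(-482\right) = \left(\frac{61}{37} + 2766\right) \left(-482\right) = \frac{102403}{37} \left(-482\right) = - \frac{49358246}{37}$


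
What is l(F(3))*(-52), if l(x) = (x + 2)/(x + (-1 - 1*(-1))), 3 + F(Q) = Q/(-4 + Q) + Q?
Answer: -52/3 ≈ -17.333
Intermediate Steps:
F(Q) = -3 + Q + Q/(-4 + Q) (F(Q) = -3 + (Q/(-4 + Q) + Q) = -3 + (Q + Q/(-4 + Q)) = -3 + Q + Q/(-4 + Q))
l(x) = (2 + x)/x (l(x) = (2 + x)/(x + (-1 + 1)) = (2 + x)/(x + 0) = (2 + x)/x)
l(F(3))*(-52) = ((2 + (12 + 3² - 6*3)/(-4 + 3))/(((12 + 3² - 6*3)/(-4 + 3))))*(-52) = ((2 + (12 + 9 - 18)/(-1))/(((12 + 9 - 18)/(-1))))*(-52) = ((2 - 1*3)/((-1*3)))*(-52) = ((2 - 3)/(-3))*(-52) = -⅓*(-1)*(-52) = (⅓)*(-52) = -52/3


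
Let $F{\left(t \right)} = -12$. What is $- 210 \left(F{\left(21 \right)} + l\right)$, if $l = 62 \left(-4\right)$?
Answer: $54600$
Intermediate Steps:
$l = -248$
$- 210 \left(F{\left(21 \right)} + l\right) = - 210 \left(-12 - 248\right) = \left(-210\right) \left(-260\right) = 54600$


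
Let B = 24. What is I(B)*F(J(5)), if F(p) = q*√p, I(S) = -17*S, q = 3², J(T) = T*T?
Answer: -18360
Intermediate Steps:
J(T) = T²
q = 9
F(p) = 9*√p
I(B)*F(J(5)) = (-17*24)*(9*√(5²)) = -3672*√25 = -3672*5 = -408*45 = -18360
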